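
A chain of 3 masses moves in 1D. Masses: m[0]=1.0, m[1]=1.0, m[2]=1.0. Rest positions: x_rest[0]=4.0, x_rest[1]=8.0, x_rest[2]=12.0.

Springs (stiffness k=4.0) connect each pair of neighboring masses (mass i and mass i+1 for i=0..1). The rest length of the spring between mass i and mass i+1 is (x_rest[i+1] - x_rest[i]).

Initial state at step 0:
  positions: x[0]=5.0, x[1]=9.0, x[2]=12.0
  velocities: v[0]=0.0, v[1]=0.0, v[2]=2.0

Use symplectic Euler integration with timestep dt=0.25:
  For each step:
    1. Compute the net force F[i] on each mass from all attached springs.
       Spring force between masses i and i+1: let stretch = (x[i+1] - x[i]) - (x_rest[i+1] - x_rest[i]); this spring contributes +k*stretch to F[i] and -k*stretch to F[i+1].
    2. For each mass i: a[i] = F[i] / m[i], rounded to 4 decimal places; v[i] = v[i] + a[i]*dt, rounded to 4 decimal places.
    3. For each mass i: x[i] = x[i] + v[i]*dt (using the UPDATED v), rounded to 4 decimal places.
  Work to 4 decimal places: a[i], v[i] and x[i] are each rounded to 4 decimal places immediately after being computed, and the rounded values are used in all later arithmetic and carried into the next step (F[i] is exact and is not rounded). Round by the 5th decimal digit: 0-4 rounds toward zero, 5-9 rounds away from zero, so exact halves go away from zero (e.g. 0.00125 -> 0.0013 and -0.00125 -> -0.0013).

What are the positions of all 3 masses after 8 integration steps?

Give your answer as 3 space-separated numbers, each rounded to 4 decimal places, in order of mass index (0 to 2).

Step 0: x=[5.0000 9.0000 12.0000] v=[0.0000 0.0000 2.0000]
Step 1: x=[5.0000 8.7500 12.7500] v=[0.0000 -1.0000 3.0000]
Step 2: x=[4.9375 8.5625 13.5000] v=[-0.2500 -0.7500 3.0000]
Step 3: x=[4.7813 8.7031 14.0156] v=[-0.6250 0.5625 2.0625]
Step 4: x=[4.6055 9.1914 14.2031] v=[-0.7032 1.9532 0.7500]
Step 5: x=[4.5762 9.7862 14.1377] v=[-0.1173 2.3790 -0.2617]
Step 6: x=[4.8494 10.1663 13.9844] v=[1.0927 1.5205 -0.6132]
Step 7: x=[5.4518 10.1717 13.8766] v=[2.4096 0.0217 -0.4313]
Step 8: x=[6.2342 9.9234 13.8426] v=[3.1295 -0.9933 -0.1362]

Answer: 6.2342 9.9234 13.8426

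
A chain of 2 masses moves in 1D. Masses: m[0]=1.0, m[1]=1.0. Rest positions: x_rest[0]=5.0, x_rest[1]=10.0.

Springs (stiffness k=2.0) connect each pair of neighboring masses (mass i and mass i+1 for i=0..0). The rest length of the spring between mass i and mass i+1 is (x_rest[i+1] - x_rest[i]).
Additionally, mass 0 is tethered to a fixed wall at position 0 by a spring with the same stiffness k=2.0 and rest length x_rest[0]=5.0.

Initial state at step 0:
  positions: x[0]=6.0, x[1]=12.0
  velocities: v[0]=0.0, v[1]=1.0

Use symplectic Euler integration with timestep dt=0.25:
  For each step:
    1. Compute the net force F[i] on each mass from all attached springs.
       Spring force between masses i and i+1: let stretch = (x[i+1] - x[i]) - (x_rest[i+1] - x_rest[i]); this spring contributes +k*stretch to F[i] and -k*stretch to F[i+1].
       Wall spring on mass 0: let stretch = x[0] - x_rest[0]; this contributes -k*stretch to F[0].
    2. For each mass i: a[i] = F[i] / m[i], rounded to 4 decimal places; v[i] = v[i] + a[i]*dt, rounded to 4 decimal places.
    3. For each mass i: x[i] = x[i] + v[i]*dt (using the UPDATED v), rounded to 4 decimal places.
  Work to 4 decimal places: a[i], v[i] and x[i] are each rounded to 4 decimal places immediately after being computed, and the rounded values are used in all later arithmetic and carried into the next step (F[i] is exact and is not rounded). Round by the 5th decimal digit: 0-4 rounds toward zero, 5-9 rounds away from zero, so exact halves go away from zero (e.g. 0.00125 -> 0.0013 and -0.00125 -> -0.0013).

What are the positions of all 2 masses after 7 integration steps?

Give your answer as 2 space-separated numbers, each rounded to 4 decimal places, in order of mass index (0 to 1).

Step 0: x=[6.0000 12.0000] v=[0.0000 1.0000]
Step 1: x=[6.0000 12.1250] v=[0.0000 0.5000]
Step 2: x=[6.0156 12.1094] v=[0.0625 -0.0625]
Step 3: x=[6.0410 11.9571] v=[0.1016 -0.6094]
Step 4: x=[6.0508 11.6902] v=[0.0392 -1.0675]
Step 5: x=[6.0092 11.3434] v=[-0.1665 -1.3872]
Step 6: x=[5.8832 10.9548] v=[-0.5040 -1.5543]
Step 7: x=[5.6558 10.5573] v=[-0.9098 -1.5901]

Answer: 5.6558 10.5573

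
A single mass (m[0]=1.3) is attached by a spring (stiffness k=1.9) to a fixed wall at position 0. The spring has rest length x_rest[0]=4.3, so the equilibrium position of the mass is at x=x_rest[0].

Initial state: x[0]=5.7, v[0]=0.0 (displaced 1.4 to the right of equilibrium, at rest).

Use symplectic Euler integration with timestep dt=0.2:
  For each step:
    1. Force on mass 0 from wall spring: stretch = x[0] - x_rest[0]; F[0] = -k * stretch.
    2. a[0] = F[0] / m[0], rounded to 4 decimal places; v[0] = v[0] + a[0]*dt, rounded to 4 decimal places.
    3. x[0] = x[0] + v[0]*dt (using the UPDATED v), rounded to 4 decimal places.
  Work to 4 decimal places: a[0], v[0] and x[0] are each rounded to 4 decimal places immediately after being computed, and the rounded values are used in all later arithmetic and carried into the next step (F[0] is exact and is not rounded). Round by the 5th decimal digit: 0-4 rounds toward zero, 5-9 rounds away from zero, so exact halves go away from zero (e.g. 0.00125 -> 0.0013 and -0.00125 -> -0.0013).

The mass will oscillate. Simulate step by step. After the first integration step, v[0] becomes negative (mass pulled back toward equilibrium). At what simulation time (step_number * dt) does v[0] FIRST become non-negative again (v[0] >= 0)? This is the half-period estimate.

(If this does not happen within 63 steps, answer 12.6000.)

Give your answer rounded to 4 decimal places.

Step 0: x=[5.7000] v=[0.0000]
Step 1: x=[5.6182] v=[-0.4092]
Step 2: x=[5.4593] v=[-0.7945]
Step 3: x=[5.2326] v=[-1.1334]
Step 4: x=[4.9514] v=[-1.4060]
Step 5: x=[4.6321] v=[-1.5964]
Step 6: x=[4.2934] v=[-1.6935]
Step 7: x=[3.9551] v=[-1.6916]
Step 8: x=[3.6369] v=[-1.5908]
Step 9: x=[3.3575] v=[-1.3970]
Step 10: x=[3.1332] v=[-1.1215]
Step 11: x=[2.9771] v=[-0.7804]
Step 12: x=[2.8984] v=[-0.3937]
Step 13: x=[2.9016] v=[0.0160]
First v>=0 after going negative at step 13, time=2.6000

Answer: 2.6000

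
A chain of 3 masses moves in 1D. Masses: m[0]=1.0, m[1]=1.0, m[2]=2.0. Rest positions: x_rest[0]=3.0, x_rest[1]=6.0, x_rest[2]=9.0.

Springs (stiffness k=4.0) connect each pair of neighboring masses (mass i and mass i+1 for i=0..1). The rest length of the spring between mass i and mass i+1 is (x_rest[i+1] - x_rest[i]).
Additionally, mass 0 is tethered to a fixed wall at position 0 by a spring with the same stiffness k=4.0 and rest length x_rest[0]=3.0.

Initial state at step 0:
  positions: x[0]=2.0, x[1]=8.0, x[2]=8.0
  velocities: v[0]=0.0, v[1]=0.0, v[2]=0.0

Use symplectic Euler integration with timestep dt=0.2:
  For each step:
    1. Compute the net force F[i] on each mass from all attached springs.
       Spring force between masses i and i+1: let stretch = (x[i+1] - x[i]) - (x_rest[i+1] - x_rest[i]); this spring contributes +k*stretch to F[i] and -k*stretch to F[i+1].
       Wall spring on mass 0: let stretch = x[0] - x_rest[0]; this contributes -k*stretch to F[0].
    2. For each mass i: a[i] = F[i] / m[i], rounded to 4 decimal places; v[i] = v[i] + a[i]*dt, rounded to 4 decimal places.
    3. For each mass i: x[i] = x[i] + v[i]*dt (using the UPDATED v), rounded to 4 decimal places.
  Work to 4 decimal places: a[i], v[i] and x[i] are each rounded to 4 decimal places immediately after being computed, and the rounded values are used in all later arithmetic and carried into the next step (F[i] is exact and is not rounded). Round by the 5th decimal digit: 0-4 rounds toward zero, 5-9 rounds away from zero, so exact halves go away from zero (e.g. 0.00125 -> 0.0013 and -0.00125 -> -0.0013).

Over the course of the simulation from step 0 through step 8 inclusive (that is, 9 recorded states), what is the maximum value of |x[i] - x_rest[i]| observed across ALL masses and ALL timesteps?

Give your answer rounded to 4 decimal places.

Answer: 2.2865

Derivation:
Step 0: x=[2.0000 8.0000 8.0000] v=[0.0000 0.0000 0.0000]
Step 1: x=[2.6400 7.0400 8.2400] v=[3.2000 -4.8000 1.2000]
Step 2: x=[3.5616 5.5680 8.6240] v=[4.6080 -7.3600 1.9200]
Step 3: x=[4.2344 4.2639 9.0035] v=[3.3638 -6.5203 1.8976]
Step 4: x=[4.2344 3.7135 9.2439] v=[-0.0001 -2.7522 1.2018]
Step 5: x=[3.4735 4.1313 9.2818] v=[-3.8043 2.0888 0.1896]
Step 6: x=[2.2621 5.2679 9.1477] v=[-6.0569 5.6830 -0.6706]
Step 7: x=[1.1697 6.5443 8.9432] v=[-5.4619 6.3822 -1.0225]
Step 8: x=[0.7501 7.3446 8.7868] v=[-2.0980 4.0016 -0.7821]
Max displacement = 2.2865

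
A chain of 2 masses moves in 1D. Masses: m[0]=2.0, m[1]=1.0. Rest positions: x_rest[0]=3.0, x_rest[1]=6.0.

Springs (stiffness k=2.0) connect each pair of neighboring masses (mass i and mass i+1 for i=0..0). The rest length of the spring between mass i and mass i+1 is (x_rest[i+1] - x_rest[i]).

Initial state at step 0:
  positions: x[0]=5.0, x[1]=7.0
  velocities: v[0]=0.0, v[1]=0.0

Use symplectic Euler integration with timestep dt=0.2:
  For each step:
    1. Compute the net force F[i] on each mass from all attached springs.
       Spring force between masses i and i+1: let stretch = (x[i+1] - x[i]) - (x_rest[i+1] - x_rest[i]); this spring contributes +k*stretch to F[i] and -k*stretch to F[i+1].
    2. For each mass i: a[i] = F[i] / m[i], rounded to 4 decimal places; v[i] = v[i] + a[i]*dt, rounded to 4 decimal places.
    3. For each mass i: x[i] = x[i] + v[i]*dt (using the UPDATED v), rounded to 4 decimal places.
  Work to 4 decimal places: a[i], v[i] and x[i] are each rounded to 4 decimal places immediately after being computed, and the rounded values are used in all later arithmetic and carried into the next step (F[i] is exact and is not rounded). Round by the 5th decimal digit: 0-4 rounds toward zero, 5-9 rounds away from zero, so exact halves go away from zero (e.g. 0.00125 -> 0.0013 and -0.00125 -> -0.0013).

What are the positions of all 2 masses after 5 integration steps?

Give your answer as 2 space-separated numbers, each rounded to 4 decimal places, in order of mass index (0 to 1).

Step 0: x=[5.0000 7.0000] v=[0.0000 0.0000]
Step 1: x=[4.9600 7.0800] v=[-0.2000 0.4000]
Step 2: x=[4.8848 7.2304] v=[-0.3760 0.7520]
Step 3: x=[4.7834 7.4332] v=[-0.5069 1.0138]
Step 4: x=[4.6680 7.6640] v=[-0.5769 1.1539]
Step 5: x=[4.5525 7.8951] v=[-0.5777 1.1555]

Answer: 4.5525 7.8951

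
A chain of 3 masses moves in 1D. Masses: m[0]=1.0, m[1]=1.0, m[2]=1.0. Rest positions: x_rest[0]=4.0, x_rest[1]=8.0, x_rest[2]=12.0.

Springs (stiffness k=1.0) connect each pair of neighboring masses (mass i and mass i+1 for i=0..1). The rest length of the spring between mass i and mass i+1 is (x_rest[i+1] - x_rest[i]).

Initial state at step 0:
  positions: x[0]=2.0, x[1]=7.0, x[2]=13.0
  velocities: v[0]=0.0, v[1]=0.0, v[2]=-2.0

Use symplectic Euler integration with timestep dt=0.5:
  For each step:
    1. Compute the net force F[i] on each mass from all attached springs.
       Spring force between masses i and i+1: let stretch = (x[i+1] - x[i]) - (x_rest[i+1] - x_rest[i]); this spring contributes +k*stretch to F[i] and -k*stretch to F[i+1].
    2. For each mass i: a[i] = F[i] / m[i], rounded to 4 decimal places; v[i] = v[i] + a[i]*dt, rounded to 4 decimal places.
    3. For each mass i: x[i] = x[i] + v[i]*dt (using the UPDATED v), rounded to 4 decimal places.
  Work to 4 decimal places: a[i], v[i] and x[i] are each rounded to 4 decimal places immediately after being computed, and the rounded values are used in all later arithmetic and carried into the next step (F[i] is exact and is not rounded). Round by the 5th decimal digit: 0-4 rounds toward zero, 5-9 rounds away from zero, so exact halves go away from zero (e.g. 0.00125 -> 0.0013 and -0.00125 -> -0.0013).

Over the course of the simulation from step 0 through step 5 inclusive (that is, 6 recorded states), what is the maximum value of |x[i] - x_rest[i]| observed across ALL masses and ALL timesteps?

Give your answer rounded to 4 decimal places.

Step 0: x=[2.0000 7.0000 13.0000] v=[0.0000 0.0000 -2.0000]
Step 1: x=[2.2500 7.2500 11.5000] v=[0.5000 0.5000 -3.0000]
Step 2: x=[2.7500 7.3125 9.9375] v=[1.0000 0.1250 -3.1250]
Step 3: x=[3.3907 6.8906 8.7188] v=[1.2813 -0.8438 -2.4375]
Step 4: x=[3.9064 6.0508 8.0430] v=[1.0313 -1.6797 -1.3516]
Step 5: x=[3.9582 5.1729 7.8692] v=[0.1035 -1.7558 -0.3477]
Max displacement = 4.1308

Answer: 4.1308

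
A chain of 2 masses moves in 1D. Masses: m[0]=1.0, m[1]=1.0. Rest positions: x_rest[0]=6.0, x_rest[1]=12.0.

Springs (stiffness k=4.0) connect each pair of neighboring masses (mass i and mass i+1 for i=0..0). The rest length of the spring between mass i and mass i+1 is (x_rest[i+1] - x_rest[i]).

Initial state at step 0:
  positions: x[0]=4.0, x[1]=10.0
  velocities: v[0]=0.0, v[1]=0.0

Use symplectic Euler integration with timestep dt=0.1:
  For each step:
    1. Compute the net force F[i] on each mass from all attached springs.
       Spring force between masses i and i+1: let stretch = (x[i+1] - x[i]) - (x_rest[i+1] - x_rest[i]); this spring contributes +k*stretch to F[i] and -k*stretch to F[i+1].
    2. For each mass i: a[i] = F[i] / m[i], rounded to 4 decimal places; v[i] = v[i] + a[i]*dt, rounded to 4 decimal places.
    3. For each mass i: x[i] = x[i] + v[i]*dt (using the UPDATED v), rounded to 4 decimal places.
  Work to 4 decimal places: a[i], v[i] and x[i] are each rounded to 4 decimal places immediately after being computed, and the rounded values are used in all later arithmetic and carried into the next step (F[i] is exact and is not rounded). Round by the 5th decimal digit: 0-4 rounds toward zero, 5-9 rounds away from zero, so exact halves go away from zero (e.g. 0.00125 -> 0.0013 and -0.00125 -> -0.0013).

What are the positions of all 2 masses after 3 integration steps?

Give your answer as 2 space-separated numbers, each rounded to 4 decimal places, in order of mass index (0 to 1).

Answer: 4.0000 10.0000

Derivation:
Step 0: x=[4.0000 10.0000] v=[0.0000 0.0000]
Step 1: x=[4.0000 10.0000] v=[0.0000 0.0000]
Step 2: x=[4.0000 10.0000] v=[0.0000 0.0000]
Step 3: x=[4.0000 10.0000] v=[0.0000 0.0000]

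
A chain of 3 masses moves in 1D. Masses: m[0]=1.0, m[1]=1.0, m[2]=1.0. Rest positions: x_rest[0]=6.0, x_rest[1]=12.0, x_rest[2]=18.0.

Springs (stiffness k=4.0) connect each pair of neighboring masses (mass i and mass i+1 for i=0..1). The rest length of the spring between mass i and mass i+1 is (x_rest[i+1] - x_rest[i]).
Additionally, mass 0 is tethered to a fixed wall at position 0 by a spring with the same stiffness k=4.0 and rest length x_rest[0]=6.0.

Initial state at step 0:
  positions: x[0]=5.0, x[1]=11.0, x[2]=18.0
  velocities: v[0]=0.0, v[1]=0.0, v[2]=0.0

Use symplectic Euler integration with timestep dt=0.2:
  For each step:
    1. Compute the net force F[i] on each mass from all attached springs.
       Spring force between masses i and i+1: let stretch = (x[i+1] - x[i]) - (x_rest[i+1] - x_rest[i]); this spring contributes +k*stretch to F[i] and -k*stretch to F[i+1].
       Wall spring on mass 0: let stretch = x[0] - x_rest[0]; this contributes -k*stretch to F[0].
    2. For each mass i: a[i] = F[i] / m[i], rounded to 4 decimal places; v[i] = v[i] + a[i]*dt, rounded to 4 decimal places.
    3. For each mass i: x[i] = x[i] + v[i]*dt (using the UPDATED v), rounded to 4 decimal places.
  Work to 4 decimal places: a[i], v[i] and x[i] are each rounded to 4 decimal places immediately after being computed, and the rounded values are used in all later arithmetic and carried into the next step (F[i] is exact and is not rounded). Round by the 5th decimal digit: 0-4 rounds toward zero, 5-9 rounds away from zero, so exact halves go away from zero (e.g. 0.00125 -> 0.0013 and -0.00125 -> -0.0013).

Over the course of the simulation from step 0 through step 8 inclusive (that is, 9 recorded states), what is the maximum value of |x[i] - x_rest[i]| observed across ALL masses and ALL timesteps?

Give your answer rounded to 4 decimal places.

Answer: 1.0161

Derivation:
Step 0: x=[5.0000 11.0000 18.0000] v=[0.0000 0.0000 0.0000]
Step 1: x=[5.1600 11.1600 17.8400] v=[0.8000 0.8000 -0.8000]
Step 2: x=[5.4544 11.4288 17.5712] v=[1.4720 1.3440 -1.3440]
Step 3: x=[5.8320 11.7245 17.2796] v=[1.8880 1.4784 -1.4579]
Step 4: x=[6.2193 11.9662 17.0592] v=[1.9364 1.2085 -1.1020]
Step 5: x=[6.5310 12.1033 16.9839] v=[1.5585 0.6854 -0.3764]
Step 6: x=[6.6893 12.1297 17.0877] v=[0.7915 0.1320 0.5191]
Step 7: x=[6.6478 12.0789 17.3582] v=[-0.2076 -0.2539 1.3527]
Step 8: x=[6.4116 12.0038 17.7441] v=[-1.1810 -0.3753 1.9293]
Max displacement = 1.0161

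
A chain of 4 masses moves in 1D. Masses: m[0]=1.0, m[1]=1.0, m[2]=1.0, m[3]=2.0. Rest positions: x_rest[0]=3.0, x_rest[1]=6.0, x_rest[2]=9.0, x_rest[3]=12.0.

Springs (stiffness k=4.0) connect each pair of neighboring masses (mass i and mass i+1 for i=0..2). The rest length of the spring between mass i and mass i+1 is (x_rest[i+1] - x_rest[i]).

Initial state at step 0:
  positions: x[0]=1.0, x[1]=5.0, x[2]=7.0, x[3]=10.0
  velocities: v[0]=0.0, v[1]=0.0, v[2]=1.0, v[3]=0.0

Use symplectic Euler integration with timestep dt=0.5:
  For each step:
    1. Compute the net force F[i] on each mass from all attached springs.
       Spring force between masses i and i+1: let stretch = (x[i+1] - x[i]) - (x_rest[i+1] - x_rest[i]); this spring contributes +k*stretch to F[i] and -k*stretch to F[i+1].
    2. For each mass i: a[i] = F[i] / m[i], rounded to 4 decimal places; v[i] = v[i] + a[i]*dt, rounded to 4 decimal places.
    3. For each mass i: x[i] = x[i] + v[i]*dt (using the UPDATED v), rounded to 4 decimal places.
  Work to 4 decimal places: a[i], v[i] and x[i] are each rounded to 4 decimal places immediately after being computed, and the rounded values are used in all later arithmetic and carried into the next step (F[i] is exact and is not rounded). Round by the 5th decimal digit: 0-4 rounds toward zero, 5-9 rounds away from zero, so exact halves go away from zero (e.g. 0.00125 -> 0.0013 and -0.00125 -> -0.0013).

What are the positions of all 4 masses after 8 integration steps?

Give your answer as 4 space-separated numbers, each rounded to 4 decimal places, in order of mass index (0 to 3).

Answer: 1.5938 6.3907 7.1329 10.9415

Derivation:
Step 0: x=[1.0000 5.0000 7.0000 10.0000] v=[0.0000 0.0000 1.0000 0.0000]
Step 1: x=[2.0000 3.0000 8.5000 10.0000] v=[2.0000 -4.0000 3.0000 0.0000]
Step 2: x=[1.0000 5.5000 6.0000 10.7500] v=[-2.0000 5.0000 -5.0000 1.5000]
Step 3: x=[1.5000 4.0000 7.7500 10.6250] v=[1.0000 -3.0000 3.5000 -0.2500]
Step 4: x=[1.5000 3.7500 8.6250 10.5625] v=[0.0000 -0.5000 1.7500 -0.1250]
Step 5: x=[0.7500 6.1250 6.5625 11.0313] v=[-1.5000 4.7500 -4.1250 0.9375]
Step 6: x=[2.3750 3.5625 8.5313 10.7657] v=[3.2500 -5.1250 3.9376 -0.5313]
Step 7: x=[2.1875 4.7813 7.7657 10.8829] v=[-0.3750 2.4376 -1.5312 0.2343]
Step 8: x=[1.5938 6.3907 7.1329 10.9415] v=[-1.1874 3.2188 -1.2656 0.1171]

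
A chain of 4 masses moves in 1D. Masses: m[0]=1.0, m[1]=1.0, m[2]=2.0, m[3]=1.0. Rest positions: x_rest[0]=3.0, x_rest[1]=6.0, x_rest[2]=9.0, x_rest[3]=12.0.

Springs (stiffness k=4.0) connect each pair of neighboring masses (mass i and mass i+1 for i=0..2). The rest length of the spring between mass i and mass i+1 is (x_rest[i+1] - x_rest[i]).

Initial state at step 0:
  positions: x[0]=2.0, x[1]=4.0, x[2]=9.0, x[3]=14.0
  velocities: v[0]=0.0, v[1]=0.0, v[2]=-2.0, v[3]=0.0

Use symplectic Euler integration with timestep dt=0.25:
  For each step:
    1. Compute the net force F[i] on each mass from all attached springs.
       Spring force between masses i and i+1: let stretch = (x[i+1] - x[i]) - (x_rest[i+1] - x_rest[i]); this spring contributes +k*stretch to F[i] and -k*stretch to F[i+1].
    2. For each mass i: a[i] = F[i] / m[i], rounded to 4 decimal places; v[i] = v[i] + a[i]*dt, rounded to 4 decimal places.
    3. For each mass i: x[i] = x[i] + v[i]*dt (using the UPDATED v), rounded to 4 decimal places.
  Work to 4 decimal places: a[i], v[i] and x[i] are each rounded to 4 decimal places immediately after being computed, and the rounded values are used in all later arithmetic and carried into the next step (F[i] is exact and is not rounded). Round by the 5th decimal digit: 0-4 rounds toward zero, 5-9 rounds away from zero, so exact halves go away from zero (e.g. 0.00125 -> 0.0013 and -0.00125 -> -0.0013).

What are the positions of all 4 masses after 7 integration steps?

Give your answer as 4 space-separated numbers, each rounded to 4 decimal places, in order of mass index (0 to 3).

Step 0: x=[2.0000 4.0000 9.0000 14.0000] v=[0.0000 0.0000 -2.0000 0.0000]
Step 1: x=[1.7500 4.7500 8.5000 13.5000] v=[-1.0000 3.0000 -2.0000 -2.0000]
Step 2: x=[1.5000 5.6875 8.1563 12.5000] v=[-1.0000 3.7500 -1.3750 -4.0000]
Step 3: x=[1.5469 6.1953 8.0469 11.1641] v=[0.1875 2.0313 -0.4376 -5.3437]
Step 4: x=[2.0059 6.0039 8.0957 9.7989] v=[1.8359 -0.7655 0.1952 -5.4609]
Step 5: x=[2.7144 5.3360 8.0959 8.7579] v=[2.8339 -2.6717 0.0009 -4.1641]
Step 6: x=[3.3283 4.7027 7.8339 8.3014] v=[2.4555 -2.5334 -1.0481 -1.8261]
Step 7: x=[3.5358 4.5086 7.2389 8.4780] v=[0.8299 -0.7766 -2.3800 0.7064]

Answer: 3.5358 4.5086 7.2389 8.4780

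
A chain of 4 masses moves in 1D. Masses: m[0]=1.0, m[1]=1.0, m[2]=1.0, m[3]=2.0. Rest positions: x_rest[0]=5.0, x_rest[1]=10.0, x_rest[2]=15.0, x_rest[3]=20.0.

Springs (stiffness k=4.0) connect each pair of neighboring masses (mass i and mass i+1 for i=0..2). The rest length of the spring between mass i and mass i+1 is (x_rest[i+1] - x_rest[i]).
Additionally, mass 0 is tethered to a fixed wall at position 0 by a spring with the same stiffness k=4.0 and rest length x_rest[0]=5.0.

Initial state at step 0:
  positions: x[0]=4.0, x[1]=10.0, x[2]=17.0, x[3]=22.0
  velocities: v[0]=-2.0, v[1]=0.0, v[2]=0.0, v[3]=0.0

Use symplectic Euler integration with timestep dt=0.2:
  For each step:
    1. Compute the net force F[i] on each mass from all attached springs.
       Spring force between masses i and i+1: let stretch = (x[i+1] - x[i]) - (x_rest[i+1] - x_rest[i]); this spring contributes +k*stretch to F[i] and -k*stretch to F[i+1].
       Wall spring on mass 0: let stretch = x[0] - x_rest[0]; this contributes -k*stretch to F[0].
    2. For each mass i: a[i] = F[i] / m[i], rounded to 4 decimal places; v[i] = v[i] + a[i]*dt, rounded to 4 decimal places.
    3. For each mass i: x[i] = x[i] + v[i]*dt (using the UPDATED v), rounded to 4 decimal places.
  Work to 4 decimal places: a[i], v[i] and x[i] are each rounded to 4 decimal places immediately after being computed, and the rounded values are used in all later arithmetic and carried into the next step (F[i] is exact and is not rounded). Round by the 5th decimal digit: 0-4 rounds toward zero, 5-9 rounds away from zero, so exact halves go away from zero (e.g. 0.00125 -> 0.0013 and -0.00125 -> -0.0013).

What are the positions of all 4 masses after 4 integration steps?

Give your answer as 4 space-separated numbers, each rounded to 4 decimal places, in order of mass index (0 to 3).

Answer: 5.5571 10.5731 15.3186 21.6960

Derivation:
Step 0: x=[4.0000 10.0000 17.0000 22.0000] v=[-2.0000 0.0000 0.0000 0.0000]
Step 1: x=[3.9200 10.1600 16.6800 22.0000] v=[-0.4000 0.8000 -1.6000 0.0000]
Step 2: x=[4.2112 10.3648 16.1680 21.9744] v=[1.4560 1.0240 -2.5600 -0.1280]
Step 3: x=[4.8132 10.5135 15.6565 21.8843] v=[3.0099 0.7437 -2.5574 -0.4506]
Step 4: x=[5.5571 10.5731 15.3186 21.6960] v=[3.7196 0.2979 -1.6896 -0.9417]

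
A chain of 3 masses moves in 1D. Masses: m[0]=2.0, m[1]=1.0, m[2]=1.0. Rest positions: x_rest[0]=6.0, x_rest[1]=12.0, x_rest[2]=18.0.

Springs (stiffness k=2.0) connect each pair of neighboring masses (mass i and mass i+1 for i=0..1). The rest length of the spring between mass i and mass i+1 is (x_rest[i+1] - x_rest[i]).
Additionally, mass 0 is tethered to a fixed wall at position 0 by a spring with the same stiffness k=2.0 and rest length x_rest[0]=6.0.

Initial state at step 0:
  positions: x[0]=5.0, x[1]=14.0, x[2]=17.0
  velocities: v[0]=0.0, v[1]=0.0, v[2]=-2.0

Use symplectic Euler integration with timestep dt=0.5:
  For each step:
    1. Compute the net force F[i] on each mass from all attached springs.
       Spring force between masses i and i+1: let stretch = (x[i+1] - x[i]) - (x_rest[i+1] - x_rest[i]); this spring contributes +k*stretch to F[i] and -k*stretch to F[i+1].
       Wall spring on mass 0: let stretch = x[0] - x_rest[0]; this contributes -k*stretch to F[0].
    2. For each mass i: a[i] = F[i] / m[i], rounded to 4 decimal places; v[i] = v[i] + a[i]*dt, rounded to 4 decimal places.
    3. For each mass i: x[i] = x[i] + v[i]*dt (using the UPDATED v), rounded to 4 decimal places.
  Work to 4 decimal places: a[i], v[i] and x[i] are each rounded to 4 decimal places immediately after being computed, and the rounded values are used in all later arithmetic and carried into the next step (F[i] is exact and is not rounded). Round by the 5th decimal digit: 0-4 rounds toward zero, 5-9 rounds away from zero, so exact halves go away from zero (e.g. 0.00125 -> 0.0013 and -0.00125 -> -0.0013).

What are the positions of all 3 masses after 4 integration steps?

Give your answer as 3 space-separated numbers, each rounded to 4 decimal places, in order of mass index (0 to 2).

Step 0: x=[5.0000 14.0000 17.0000] v=[0.0000 0.0000 -2.0000]
Step 1: x=[6.0000 11.0000 17.5000] v=[2.0000 -6.0000 1.0000]
Step 2: x=[6.7500 8.7500 17.7500] v=[1.5000 -4.5000 0.5000]
Step 3: x=[6.3125 10.0000 16.5000] v=[-0.8750 2.5000 -2.5000]
Step 4: x=[5.2188 12.6563 15.0000] v=[-2.1875 5.3125 -3.0000]

Answer: 5.2188 12.6563 15.0000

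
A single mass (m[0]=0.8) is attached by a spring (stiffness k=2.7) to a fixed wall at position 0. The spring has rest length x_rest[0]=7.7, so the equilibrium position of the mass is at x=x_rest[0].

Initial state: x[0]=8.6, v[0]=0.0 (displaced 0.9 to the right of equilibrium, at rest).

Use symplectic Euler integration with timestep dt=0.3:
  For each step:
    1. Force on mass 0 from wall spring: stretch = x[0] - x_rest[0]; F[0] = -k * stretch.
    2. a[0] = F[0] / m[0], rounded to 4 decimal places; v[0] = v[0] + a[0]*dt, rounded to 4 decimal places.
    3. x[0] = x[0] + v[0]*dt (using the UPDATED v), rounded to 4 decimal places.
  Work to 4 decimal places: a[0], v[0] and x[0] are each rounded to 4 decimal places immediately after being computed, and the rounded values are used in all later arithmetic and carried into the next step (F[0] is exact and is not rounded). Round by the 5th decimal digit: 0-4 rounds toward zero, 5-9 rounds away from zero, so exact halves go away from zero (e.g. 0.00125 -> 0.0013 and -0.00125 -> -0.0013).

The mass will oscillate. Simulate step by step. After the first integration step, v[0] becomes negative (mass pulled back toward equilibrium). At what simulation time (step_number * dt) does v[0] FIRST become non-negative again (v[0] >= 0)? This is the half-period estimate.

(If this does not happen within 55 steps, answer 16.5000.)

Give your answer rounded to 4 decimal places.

Answer: 1.8000

Derivation:
Step 0: x=[8.6000] v=[0.0000]
Step 1: x=[8.3266] v=[-0.9113]
Step 2: x=[7.8629] v=[-1.5457]
Step 3: x=[7.3497] v=[-1.7106]
Step 4: x=[6.9429] v=[-1.3559]
Step 5: x=[6.7661] v=[-0.5893]
Step 6: x=[6.8730] v=[0.3563]
First v>=0 after going negative at step 6, time=1.8000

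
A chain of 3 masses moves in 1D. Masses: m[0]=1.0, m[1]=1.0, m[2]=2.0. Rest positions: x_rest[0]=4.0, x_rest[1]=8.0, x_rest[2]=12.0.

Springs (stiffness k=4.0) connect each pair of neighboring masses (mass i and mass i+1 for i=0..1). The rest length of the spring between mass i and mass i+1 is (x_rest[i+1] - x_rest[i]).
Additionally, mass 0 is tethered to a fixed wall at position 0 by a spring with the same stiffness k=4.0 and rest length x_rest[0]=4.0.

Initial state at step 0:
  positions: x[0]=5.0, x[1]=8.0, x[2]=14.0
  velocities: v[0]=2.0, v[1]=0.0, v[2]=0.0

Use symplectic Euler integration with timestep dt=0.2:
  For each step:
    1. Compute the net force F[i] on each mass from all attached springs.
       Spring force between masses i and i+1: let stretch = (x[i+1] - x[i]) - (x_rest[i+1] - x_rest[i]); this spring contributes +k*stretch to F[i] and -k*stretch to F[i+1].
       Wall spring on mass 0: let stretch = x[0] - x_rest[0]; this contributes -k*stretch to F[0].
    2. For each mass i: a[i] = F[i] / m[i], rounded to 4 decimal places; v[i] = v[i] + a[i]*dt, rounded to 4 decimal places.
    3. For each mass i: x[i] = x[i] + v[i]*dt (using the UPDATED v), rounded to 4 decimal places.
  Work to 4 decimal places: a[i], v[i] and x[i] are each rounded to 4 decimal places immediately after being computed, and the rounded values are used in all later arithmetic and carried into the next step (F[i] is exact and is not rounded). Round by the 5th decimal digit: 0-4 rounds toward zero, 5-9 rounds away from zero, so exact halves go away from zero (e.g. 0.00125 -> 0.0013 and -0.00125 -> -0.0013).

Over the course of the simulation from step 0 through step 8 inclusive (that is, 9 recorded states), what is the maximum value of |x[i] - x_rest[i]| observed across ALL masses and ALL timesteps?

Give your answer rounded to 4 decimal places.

Answer: 2.4804

Derivation:
Step 0: x=[5.0000 8.0000 14.0000] v=[2.0000 0.0000 0.0000]
Step 1: x=[5.0800 8.4800 13.8400] v=[0.4000 2.4000 -0.8000]
Step 2: x=[4.8912 9.2736 13.5712] v=[-0.9440 3.9680 -1.3440]
Step 3: x=[4.6210 10.0536 13.2786] v=[-1.3510 3.9002 -1.4630]
Step 4: x=[4.4807 10.4804 13.0480] v=[-0.7017 2.1341 -1.1530]
Step 5: x=[4.5834 10.3581 12.9320] v=[0.5135 -0.6116 -0.5800]
Step 6: x=[4.8767 9.7237 12.9301] v=[1.4665 -3.1722 -0.0096]
Step 7: x=[5.1652 8.8268 12.9917] v=[1.4427 -4.4847 0.3078]
Step 8: x=[5.2132 8.0104 13.0401] v=[0.2398 -4.0821 0.2418]
Max displacement = 2.4804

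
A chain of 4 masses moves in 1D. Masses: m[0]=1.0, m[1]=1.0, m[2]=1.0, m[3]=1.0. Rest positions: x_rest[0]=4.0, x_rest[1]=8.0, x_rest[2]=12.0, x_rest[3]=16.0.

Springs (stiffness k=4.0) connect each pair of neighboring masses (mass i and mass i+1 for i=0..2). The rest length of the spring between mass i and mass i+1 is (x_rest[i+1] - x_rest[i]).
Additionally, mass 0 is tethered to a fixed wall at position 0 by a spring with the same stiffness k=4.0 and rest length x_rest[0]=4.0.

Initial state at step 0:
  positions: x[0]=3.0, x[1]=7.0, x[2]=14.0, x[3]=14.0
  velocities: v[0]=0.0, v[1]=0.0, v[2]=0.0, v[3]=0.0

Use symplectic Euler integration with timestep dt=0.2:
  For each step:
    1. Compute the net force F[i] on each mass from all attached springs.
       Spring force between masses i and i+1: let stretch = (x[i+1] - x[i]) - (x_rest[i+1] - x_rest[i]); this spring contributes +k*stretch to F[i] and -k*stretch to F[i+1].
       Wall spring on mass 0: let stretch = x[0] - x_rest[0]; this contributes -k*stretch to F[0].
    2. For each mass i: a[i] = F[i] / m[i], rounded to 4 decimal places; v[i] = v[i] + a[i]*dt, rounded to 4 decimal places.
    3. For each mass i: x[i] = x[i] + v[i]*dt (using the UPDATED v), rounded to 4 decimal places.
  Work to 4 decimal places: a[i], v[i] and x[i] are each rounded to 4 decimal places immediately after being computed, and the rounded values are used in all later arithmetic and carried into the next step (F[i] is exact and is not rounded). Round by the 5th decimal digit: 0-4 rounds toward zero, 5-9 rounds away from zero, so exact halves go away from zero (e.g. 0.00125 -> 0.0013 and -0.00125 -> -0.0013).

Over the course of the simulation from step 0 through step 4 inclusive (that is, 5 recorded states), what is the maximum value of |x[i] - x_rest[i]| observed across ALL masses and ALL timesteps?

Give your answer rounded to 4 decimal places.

Step 0: x=[3.0000 7.0000 14.0000 14.0000] v=[0.0000 0.0000 0.0000 0.0000]
Step 1: x=[3.1600 7.4800 12.8800 14.6400] v=[0.8000 2.4000 -5.6000 3.2000]
Step 2: x=[3.5056 8.1328 11.1776 15.6384] v=[1.7280 3.2640 -8.5120 4.9920]
Step 3: x=[4.0307 8.5324 9.7018 16.5631] v=[2.6253 1.9981 -7.3792 4.6234]
Step 4: x=[4.6311 8.3989 9.1367 17.0300] v=[3.0021 -0.6677 -2.8257 2.3344]
Max displacement = 2.8633

Answer: 2.8633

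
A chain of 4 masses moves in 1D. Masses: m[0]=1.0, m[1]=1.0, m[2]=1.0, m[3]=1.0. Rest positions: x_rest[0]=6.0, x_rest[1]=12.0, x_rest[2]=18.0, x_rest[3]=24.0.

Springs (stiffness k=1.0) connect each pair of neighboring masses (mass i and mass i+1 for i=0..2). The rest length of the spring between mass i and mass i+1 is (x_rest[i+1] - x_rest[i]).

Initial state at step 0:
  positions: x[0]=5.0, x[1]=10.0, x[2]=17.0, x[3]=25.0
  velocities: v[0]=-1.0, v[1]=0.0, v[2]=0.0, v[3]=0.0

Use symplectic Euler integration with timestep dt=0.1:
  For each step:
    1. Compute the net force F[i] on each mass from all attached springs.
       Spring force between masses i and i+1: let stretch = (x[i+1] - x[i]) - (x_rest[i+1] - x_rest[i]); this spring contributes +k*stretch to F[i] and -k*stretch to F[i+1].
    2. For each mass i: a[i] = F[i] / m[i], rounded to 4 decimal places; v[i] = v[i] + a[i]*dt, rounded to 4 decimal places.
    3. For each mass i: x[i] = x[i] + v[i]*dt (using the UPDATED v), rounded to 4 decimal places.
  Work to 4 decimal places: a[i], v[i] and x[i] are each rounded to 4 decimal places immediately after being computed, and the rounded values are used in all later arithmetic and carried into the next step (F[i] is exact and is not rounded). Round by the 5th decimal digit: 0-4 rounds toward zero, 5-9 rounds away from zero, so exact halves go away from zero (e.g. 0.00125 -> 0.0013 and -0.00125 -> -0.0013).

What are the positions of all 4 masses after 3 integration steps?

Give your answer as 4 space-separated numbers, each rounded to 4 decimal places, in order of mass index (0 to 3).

Answer: 4.6455 10.1140 17.0590 24.8815

Derivation:
Step 0: x=[5.0000 10.0000 17.0000 25.0000] v=[-1.0000 0.0000 0.0000 0.0000]
Step 1: x=[4.8900 10.0200 17.0100 24.9800] v=[-1.1000 0.2000 0.1000 -0.2000]
Step 2: x=[4.7713 10.0586 17.0298 24.9403] v=[-1.1870 0.3860 0.1980 -0.3970]
Step 3: x=[4.6455 10.1140 17.0590 24.8815] v=[-1.2583 0.5544 0.2919 -0.5881]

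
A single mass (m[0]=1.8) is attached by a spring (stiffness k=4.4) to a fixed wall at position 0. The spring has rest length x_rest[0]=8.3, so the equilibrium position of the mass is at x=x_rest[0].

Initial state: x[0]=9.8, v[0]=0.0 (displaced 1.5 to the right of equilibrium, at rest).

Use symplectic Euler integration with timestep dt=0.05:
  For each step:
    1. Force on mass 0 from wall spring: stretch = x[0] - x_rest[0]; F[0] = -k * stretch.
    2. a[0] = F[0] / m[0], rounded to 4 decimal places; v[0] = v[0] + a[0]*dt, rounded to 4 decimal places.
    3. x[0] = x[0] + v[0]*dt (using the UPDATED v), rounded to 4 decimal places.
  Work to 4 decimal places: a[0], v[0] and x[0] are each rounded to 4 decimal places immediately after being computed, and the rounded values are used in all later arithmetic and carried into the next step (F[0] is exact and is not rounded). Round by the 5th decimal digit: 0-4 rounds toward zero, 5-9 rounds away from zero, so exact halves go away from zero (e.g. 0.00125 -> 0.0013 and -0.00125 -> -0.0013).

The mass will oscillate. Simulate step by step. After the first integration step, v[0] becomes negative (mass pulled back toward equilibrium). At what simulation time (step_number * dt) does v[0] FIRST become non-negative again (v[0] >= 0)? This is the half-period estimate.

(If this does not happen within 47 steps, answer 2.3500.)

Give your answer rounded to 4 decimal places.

Answer: 2.0500

Derivation:
Step 0: x=[9.8000] v=[0.0000]
Step 1: x=[9.7908] v=[-0.1833]
Step 2: x=[9.7725] v=[-0.3655]
Step 3: x=[9.7452] v=[-0.5455]
Step 4: x=[9.7091] v=[-0.7221]
Step 5: x=[9.6644] v=[-0.8943]
Step 6: x=[9.6113] v=[-1.0611]
Step 7: x=[9.5502] v=[-1.2214]
Step 8: x=[9.4815] v=[-1.3742]
Step 9: x=[9.4056] v=[-1.5186]
Step 10: x=[9.3229] v=[-1.6537]
Step 11: x=[9.2340] v=[-1.7787]
Step 12: x=[9.1394] v=[-1.8929]
Step 13: x=[9.0396] v=[-1.9955]
Step 14: x=[8.9353] v=[-2.0859]
Step 15: x=[8.8271] v=[-2.1636]
Step 16: x=[8.7157] v=[-2.2280]
Step 17: x=[8.6018] v=[-2.2788]
Step 18: x=[8.4860] v=[-2.3157]
Step 19: x=[8.3691] v=[-2.3384]
Step 20: x=[8.2518] v=[-2.3468]
Step 21: x=[8.1348] v=[-2.3409]
Step 22: x=[8.0188] v=[-2.3207]
Step 23: x=[7.9045] v=[-2.2863]
Step 24: x=[7.7926] v=[-2.2380]
Step 25: x=[7.6838] v=[-2.1760]
Step 26: x=[7.5788] v=[-2.1007]
Step 27: x=[7.4782] v=[-2.0126]
Step 28: x=[7.3826] v=[-1.9122]
Step 29: x=[7.2926] v=[-1.8001]
Step 30: x=[7.2088] v=[-1.6770]
Step 31: x=[7.1316] v=[-1.5436]
Step 32: x=[7.0616] v=[-1.4008]
Step 33: x=[6.9991] v=[-1.2494]
Step 34: x=[6.9446] v=[-1.0904]
Step 35: x=[6.8984] v=[-0.9247]
Step 36: x=[6.8607] v=[-0.7534]
Step 37: x=[6.8318] v=[-0.5775]
Step 38: x=[6.8119] v=[-0.3981]
Step 39: x=[6.8011] v=[-0.2162]
Step 40: x=[6.7995] v=[-0.0330]
Step 41: x=[6.8070] v=[0.1504]
First v>=0 after going negative at step 41, time=2.0500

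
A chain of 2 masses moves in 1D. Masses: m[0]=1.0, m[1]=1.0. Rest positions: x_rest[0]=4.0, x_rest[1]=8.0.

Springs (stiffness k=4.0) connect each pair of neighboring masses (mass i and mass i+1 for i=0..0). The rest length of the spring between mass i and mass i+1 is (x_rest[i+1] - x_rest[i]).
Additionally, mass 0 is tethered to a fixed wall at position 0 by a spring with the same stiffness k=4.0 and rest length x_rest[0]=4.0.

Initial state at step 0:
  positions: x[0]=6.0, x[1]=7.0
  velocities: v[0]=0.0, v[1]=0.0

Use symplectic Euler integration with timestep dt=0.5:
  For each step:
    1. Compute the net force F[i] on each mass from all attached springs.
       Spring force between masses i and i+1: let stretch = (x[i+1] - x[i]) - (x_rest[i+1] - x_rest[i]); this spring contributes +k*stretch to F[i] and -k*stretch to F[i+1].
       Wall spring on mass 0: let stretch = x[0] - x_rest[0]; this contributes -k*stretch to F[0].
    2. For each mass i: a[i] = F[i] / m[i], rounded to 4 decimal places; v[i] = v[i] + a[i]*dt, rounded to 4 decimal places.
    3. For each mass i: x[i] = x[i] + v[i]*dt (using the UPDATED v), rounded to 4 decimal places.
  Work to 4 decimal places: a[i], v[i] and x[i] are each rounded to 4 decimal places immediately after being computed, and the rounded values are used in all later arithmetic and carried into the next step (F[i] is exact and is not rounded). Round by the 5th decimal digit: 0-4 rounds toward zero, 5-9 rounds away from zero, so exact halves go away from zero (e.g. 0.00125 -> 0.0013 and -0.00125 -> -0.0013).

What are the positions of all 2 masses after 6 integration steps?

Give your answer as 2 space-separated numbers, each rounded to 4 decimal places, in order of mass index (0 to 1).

Step 0: x=[6.0000 7.0000] v=[0.0000 0.0000]
Step 1: x=[1.0000 10.0000] v=[-10.0000 6.0000]
Step 2: x=[4.0000 8.0000] v=[6.0000 -4.0000]
Step 3: x=[7.0000 6.0000] v=[6.0000 -4.0000]
Step 4: x=[2.0000 9.0000] v=[-10.0000 6.0000]
Step 5: x=[2.0000 9.0000] v=[0.0000 0.0000]
Step 6: x=[7.0000 6.0000] v=[10.0000 -6.0000]

Answer: 7.0000 6.0000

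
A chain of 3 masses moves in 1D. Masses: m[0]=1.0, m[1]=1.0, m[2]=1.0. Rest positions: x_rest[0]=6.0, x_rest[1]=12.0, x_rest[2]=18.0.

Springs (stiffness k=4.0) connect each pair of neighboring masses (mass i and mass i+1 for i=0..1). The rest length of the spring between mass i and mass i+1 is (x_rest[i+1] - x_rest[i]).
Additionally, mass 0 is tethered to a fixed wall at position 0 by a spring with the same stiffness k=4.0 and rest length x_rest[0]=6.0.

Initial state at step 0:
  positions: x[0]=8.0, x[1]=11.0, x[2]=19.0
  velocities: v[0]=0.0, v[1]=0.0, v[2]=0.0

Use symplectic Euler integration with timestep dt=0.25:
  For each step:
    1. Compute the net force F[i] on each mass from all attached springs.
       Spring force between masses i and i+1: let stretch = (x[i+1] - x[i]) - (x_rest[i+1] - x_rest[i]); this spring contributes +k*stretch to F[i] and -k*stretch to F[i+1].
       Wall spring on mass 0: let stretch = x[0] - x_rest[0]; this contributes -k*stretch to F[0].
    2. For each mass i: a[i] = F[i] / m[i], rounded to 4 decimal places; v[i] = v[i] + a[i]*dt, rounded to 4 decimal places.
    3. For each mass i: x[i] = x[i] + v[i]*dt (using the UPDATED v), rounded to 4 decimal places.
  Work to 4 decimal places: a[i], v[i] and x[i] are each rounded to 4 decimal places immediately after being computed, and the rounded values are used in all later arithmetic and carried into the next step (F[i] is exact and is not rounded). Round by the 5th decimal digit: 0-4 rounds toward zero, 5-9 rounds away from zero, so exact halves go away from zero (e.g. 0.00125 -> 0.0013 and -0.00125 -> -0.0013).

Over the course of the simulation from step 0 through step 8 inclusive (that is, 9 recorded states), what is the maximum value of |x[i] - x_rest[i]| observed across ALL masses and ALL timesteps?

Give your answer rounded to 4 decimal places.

Step 0: x=[8.0000 11.0000 19.0000] v=[0.0000 0.0000 0.0000]
Step 1: x=[6.7500 12.2500 18.5000] v=[-5.0000 5.0000 -2.0000]
Step 2: x=[5.1875 13.6875 17.9375] v=[-6.2500 5.7500 -2.2500]
Step 3: x=[4.4531 14.0625 17.8125] v=[-2.9375 1.5000 -0.5000]
Step 4: x=[5.0078 12.9727 18.2500] v=[2.2188 -4.3594 1.7500]
Step 5: x=[6.3018 11.2110 18.8682] v=[5.1759 -7.0470 2.4727]
Step 6: x=[7.2476 10.1363 19.0721] v=[3.7833 -4.2990 0.8155]
Step 7: x=[7.1037 10.5733 18.5420] v=[-0.5756 1.7481 -2.1203]
Step 8: x=[6.0513 12.1351 17.5198] v=[-4.2097 6.2472 -4.0890]
Max displacement = 2.0625

Answer: 2.0625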